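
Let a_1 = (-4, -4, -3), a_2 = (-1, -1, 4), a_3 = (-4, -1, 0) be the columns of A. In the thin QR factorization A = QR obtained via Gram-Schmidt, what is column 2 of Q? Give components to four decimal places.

a_1 = (-4, -4, -3); ‖a_1‖ = 6.4031, so e_1 = (-0.6247, -0.6247, -0.4685).
e_1·a_2 = (-0.6247)·(-1) + (-0.6247)·(-1) + (-0.4685)·4 = -0.6247.
u_2 = a_2 + 0.6247·e_1 = (-1.3902, -1.3902, 3.7073).
‖u_2‖ = 4.1964, so e_2 = (-0.3313, -0.3313, 0.8835).

e_2 = (-0.3313, -0.3313, 0.8835)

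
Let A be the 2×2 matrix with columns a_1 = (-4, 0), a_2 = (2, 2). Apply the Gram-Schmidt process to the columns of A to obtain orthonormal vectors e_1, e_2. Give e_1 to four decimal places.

a_1 = (-4, 0); ‖a_1‖ = 4.0000, so e_1 = (-1.0000, 0.0000).

e_1 = (-1.0000, 0.0000)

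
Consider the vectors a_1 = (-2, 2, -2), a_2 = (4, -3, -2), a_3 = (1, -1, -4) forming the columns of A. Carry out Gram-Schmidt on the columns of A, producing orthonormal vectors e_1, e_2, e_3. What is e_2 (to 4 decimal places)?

e_2 = (0.5133, -0.2933, -0.8066)

e_1 = a_1/‖a_1‖ = (-2, 2, -2)/3.4641 = (-0.5774, 0.5774, -0.5774).
r_{12} = e_1·a_2 = -2.8868.
u_2 = a_2 + 2.8868·e_1 = (2.3333, -1.3333, -3.6667).
‖u_2‖ = 4.5461, so e_2 = (0.5133, -0.2933, -0.8066).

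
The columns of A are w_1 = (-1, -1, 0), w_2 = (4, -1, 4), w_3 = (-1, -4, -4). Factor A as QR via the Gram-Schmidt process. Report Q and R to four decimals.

Q = [[-0.7071, 0.4683, 0.5298], [-0.7071, -0.4683, -0.5298], [0.0000, 0.7493, -0.6623]], R = [[1.4142, -2.1213, 3.5355], [0.0000, 5.3385, -1.5922], [0.0000, 0.0000, 4.2385]]

w_1 = (-1, -1, 0); ‖w_1‖ = 1.4142, so q_1 = (-0.7071, -0.7071, 0.0000).
q_1·w_2 = (-0.7071)·4 + (-0.7071)·(-1) + 0.0000·4 = -2.1213.
u_2 = w_2 + 2.1213·q_1 = (2.5000, -2.5000, 4.0000).
‖u_2‖ = 5.3385, so q_2 = (0.4683, -0.4683, 0.7493).
q_1·w_3 = (-0.7071)·(-1) + (-0.7071)·(-4) + 0.0000·(-4) = 3.5355; q_2·w_3 = 0.4683·(-1) + (-0.4683)·(-4) + 0.7493·(-4) = -1.5922.
u_3 = w_3 − 3.5355·q_1 + 1.5922·q_2 = (2.2456, -2.2456, -2.8070).
‖u_3‖ = 4.2385, so q_3 = (0.5298, -0.5298, -0.6623).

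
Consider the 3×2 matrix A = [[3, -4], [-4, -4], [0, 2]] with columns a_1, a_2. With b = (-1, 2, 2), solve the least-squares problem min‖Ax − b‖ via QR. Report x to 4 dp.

q_1 = a_1/‖a_1‖ = (3, -4, 0)/5.0000 = (0.6000, -0.8000, 0.0000).
r_{12} = q_1·a_2 = 0.8000.
u_2 = a_2 − 0.8000·q_1 = (-4.4800, -3.3600, 2.0000).
‖u_2‖ = 5.9464, so q_2 = (-0.7534, -0.5650, 0.3363).
Qᵀb = (-2.2000, 0.2960).
Back-substitute: x_2 = 0.2960/5.9464 = 0.0498.
x_1 = (-2.2000 − 0.8000·0.0498)/5.0000 = -0.4480.

x = (-0.4480, 0.0498)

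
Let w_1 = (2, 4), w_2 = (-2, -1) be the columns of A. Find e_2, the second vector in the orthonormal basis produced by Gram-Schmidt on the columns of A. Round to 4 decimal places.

e_2 = (-0.8944, 0.4472)

w_1 = (2, 4); ‖w_1‖ = 4.4721, so e_1 = (0.4472, 0.8944).
e_1·w_2 = 0.4472·(-2) + 0.8944·(-1) = -1.7889.
u_2 = w_2 + 1.7889·e_1 = (-1.2000, 0.6000).
‖u_2‖ = 1.3416, so e_2 = (-0.8944, 0.4472).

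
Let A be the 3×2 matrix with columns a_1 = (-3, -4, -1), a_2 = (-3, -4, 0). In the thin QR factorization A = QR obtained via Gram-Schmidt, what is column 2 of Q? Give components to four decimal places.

e_2 = (-0.1177, -0.1569, 0.9806)

e_1 = a_1/‖a_1‖ = (-3, -4, -1)/5.0990 = (-0.5883, -0.7845, -0.1961).
r_{12} = e_1·a_2 = 4.9029.
u_2 = a_2 − 4.9029·e_1 = (-0.1154, -0.1538, 0.9615).
‖u_2‖ = 0.9806, so e_2 = (-0.1177, -0.1569, 0.9806).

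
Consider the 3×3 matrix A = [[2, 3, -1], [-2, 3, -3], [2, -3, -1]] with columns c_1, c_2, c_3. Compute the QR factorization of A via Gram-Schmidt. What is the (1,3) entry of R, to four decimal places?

c_1 = (2, -2, 2); ‖c_1‖ = 3.4641, so q_1 = (0.5774, -0.5774, 0.5774).
r_{13} = q_1·c_3 = 0.5774.

r_{13} = 0.5774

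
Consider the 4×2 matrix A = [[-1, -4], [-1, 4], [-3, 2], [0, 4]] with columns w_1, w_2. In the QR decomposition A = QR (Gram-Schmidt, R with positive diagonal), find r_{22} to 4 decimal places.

r_{22} = 6.9805

q_1 = w_1/‖w_1‖ = (-1, -1, -3, 0)/3.3166 = (-0.3015, -0.3015, -0.9045, 0.0000).
r_{12} = q_1·w_2 = -1.8091.
u_2 = w_2 + 1.8091·q_1 = (-4.5455, 3.4545, 0.3636, 4.0000).
r_{22} = ‖u_2‖ = 6.9805.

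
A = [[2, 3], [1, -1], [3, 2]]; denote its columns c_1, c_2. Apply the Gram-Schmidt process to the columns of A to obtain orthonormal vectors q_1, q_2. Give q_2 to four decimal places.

c_1 = (2, 1, 3); ‖c_1‖ = 3.7417, so q_1 = (0.5345, 0.2673, 0.8018).
q_1·c_2 = 0.5345·3 + 0.2673·(-1) + 0.8018·2 = 2.9399.
u_2 = c_2 − 2.9399·q_1 = (1.4286, -1.7857, -0.3571).
‖u_2‖ = 2.3146, so q_2 = (0.6172, -0.7715, -0.1543).

q_2 = (0.6172, -0.7715, -0.1543)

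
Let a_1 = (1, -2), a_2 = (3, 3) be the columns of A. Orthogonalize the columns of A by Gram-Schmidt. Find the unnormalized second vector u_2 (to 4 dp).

a_1 = (1, -2); ‖a_1‖ = 2.2361, so e_1 = (0.4472, -0.8944).
e_1·a_2 = 0.4472·3 + (-0.8944)·3 = -1.3416.
u_2 = a_2 + 1.3416·e_1 = (3.6000, 1.8000).

u_2 = (3.6000, 1.8000)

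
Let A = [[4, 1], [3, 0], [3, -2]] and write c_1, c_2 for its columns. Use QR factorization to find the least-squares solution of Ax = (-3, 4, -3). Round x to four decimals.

e_1 = c_1/‖c_1‖ = (4, 3, 3)/5.8310 = (0.6860, 0.5145, 0.5145).
r_{12} = e_1·c_2 = -0.3430.
u_2 = c_2 + 0.3430·e_1 = (1.2353, 0.1765, -1.8235).
‖u_2‖ = 2.2096, so e_2 = (0.5591, 0.0799, -0.8253).
Qᵀb = (-1.5435, 1.1181).
Back-substitute: x_2 = 1.1181/2.2096 = 0.5060.
x_1 = (-1.5435 + 0.3430·0.5060)/5.8310 = -0.2349.

x = (-0.2349, 0.5060)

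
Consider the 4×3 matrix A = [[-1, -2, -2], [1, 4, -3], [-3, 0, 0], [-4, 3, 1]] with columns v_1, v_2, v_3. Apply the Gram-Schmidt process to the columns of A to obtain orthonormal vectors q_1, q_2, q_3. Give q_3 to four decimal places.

v_1 = (-1, 1, -3, -4); ‖v_1‖ = 5.1962, so q_1 = (-0.1925, 0.1925, -0.5774, -0.7698).
q_1·v_2 = (-0.1925)·(-2) + 0.1925·4 + (-0.5774)·0 + (-0.7698)·3 = -1.1547.
u_2 = v_2 + 1.1547·q_1 = (-2.2222, 4.2222, -0.6667, 2.1111).
‖u_2‖ = 5.2599, so q_2 = (-0.4225, 0.8027, -0.1267, 0.4014).
q_1·v_3 = (-0.1925)·(-2) + 0.1925·(-3) + (-0.5774)·0 + (-0.7698)·1 = -0.9623; q_2·v_3 = (-0.4225)·(-2) + 0.8027·(-3) + (-0.1267)·0 + 0.4014·1 = -1.1618.
u_3 = v_3 + 0.9623·q_1 + 1.1618·q_2 = (-2.6760, -1.8822, -0.7028, 0.7256).
‖u_3‖ = 3.4241, so q_3 = (-0.7815, -0.5497, -0.2053, 0.2119).

q_3 = (-0.7815, -0.5497, -0.2053, 0.2119)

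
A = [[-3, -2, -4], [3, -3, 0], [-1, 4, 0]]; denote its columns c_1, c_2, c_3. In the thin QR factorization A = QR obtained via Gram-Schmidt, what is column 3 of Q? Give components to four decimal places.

e_1 = c_1/‖c_1‖ = (-3, 3, -1)/4.3589 = (-0.6882, 0.6882, -0.2294).
r_{12} = e_1·c_2 = -1.6059.
u_2 = c_2 + 1.6059·e_1 = (-3.1053, -1.8947, 3.6316).
‖u_2‖ = 5.1401, so e_2 = (-0.6041, -0.3686, 0.7065).
r_{13} = e_1·c_3 = 2.7530; r_{23} = e_2·c_3 = 2.4165.
u_3 = c_3 − 2.7530·e_1 − 2.4165·e_2 = (-0.6454, -1.0040, -1.0757).
‖u_3‖ = 1.6068, so e_3 = (-0.4017, -0.6249, -0.6695).

e_3 = (-0.4017, -0.6249, -0.6695)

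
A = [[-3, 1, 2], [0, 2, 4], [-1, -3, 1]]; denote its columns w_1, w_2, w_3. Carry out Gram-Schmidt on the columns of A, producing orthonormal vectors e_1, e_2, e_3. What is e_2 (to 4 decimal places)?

w_1 = (-3, 0, -1); ‖w_1‖ = 3.1623, so e_1 = (-0.9487, 0.0000, -0.3162).
e_1·w_2 = (-0.9487)·1 + 0.0000·2 + (-0.3162)·(-3) = 0.0000.
u_2 = w_2 − 0.0000·e_1 = (1.0000, 2.0000, -3.0000).
‖u_2‖ = 3.7417, so e_2 = (0.2673, 0.5345, -0.8018).

e_2 = (0.2673, 0.5345, -0.8018)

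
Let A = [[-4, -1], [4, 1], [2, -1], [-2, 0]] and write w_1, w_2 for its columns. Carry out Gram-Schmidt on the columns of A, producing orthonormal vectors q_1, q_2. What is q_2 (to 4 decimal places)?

q_1 = w_1/‖w_1‖ = (-4, 4, 2, -2)/6.3246 = (-0.6325, 0.6325, 0.3162, -0.3162).
r_{12} = q_1·w_2 = 0.9487.
u_2 = w_2 − 0.9487·q_1 = (-0.4000, 0.4000, -1.3000, 0.3000).
‖u_2‖ = 1.4491, so q_2 = (-0.2760, 0.2760, -0.8971, 0.2070).

q_2 = (-0.2760, 0.2760, -0.8971, 0.2070)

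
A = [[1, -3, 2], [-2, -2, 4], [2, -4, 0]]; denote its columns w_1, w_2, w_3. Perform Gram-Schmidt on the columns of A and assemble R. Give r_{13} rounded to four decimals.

r_{13} = -2.0000

w_1 = (1, -2, 2); ‖w_1‖ = 3.0000, so q_1 = (0.3333, -0.6667, 0.6667).
r_{13} = q_1·w_3 = -2.0000.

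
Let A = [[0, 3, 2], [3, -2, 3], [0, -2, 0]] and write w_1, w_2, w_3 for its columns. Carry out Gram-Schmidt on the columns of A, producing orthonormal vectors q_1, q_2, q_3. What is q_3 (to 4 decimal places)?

q_3 = (0.5547, 0.0000, 0.8321)

w_1 = (0, 3, 0); ‖w_1‖ = 3.0000, so q_1 = (0.0000, 1.0000, 0.0000).
q_1·w_2 = 0.0000·3 + 1.0000·(-2) + 0.0000·(-2) = -2.0000.
u_2 = w_2 + 2.0000·q_1 = (3.0000, 0.0000, -2.0000).
‖u_2‖ = 3.6056, so q_2 = (0.8321, 0.0000, -0.5547).
q_1·w_3 = 0.0000·2 + 1.0000·3 + 0.0000·0 = 3.0000; q_2·w_3 = 0.8321·2 + 0.0000·3 + (-0.5547)·0 = 1.6641.
u_3 = w_3 − 3.0000·q_1 − 1.6641·q_2 = (0.6154, 0.0000, 0.9231).
‖u_3‖ = 1.1094, so q_3 = (0.5547, 0.0000, 0.8321).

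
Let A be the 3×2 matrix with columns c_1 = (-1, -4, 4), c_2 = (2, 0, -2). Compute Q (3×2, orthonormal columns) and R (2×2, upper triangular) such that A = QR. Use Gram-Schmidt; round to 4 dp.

Q = [[-0.1741, 0.7612], [-0.6963, -0.5437], [0.6963, -0.3534]], R = [[5.7446, -1.7408], [0.0000, 2.2293]]

c_1 = (-1, -4, 4); ‖c_1‖ = 5.7446, so q_1 = (-0.1741, -0.6963, 0.6963).
q_1·c_2 = (-0.1741)·2 + (-0.6963)·0 + 0.6963·(-2) = -1.7408.
u_2 = c_2 + 1.7408·q_1 = (1.6970, -1.2121, -0.7879).
‖u_2‖ = 2.2293, so q_2 = (0.7612, -0.5437, -0.3534).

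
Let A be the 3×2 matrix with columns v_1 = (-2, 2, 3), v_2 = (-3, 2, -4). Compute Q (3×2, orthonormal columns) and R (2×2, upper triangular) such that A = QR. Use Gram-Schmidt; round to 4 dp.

v_1 = (-2, 2, 3); ‖v_1‖ = 4.1231, so e_1 = (-0.4851, 0.4851, 0.7276).
e_1·v_2 = (-0.4851)·(-3) + 0.4851·2 + 0.7276·(-4) = -0.4851.
u_2 = v_2 + 0.4851·e_1 = (-3.2353, 2.2353, -3.6471).
‖u_2‖ = 5.3633, so e_2 = (-0.6032, 0.4168, -0.6800).

Q = [[-0.4851, -0.6032], [0.4851, 0.4168], [0.7276, -0.6800]], R = [[4.1231, -0.4851], [0.0000, 5.3633]]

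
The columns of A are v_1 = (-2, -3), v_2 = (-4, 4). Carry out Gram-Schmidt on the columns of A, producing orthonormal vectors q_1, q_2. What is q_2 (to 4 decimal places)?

v_1 = (-2, -3); ‖v_1‖ = 3.6056, so q_1 = (-0.5547, -0.8321).
q_1·v_2 = (-0.5547)·(-4) + (-0.8321)·4 = -1.1094.
u_2 = v_2 + 1.1094·q_1 = (-4.6154, 3.0769).
‖u_2‖ = 5.5470, so q_2 = (-0.8321, 0.5547).

q_2 = (-0.8321, 0.5547)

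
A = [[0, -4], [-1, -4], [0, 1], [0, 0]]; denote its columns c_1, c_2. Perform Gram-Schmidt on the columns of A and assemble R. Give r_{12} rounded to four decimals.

c_1 = (0, -1, 0, 0); ‖c_1‖ = 1.0000, so e_1 = (0.0000, -1.0000, 0.0000, 0.0000).
r_{12} = e_1·c_2 = 4.0000.

r_{12} = 4.0000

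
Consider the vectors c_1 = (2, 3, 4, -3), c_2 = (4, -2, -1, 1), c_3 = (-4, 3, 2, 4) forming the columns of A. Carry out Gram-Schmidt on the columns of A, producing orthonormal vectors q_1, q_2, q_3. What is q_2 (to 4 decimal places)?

q_1 = c_1/‖c_1‖ = (2, 3, 4, -3)/6.1644 = (0.3244, 0.4867, 0.6489, -0.4867).
r_{12} = q_1·c_2 = -0.8111.
u_2 = c_2 + 0.8111·q_1 = (4.2632, -1.6053, -0.4737, 0.6053).
‖u_2‖ = 4.6198, so q_2 = (0.9228, -0.3475, -0.1025, 0.1310).

q_2 = (0.9228, -0.3475, -0.1025, 0.1310)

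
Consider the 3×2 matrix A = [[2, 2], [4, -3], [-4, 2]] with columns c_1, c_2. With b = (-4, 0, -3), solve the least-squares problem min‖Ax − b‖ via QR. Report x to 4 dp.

x = (-0.4382, -1.2360)

e_1 = c_1/‖c_1‖ = (2, 4, -4)/6.0000 = (0.3333, 0.6667, -0.6667).
r_{12} = e_1·c_2 = -2.6667.
u_2 = c_2 + 2.6667·e_1 = (2.8889, -1.2222, 0.2222).
‖u_2‖ = 3.1447, so e_2 = (0.9187, -0.3887, 0.0707).
Qᵀb = (0.6667, -3.8867).
Back-substitute: x_2 = -3.8867/3.1447 = -1.2360.
x_1 = (0.6667 + 2.6667·(-1.2360))/6.0000 = -0.4382.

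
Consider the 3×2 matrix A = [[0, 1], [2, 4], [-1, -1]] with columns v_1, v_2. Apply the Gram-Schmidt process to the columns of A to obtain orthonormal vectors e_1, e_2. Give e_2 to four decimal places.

v_1 = (0, 2, -1); ‖v_1‖ = 2.2361, so e_1 = (0.0000, 0.8944, -0.4472).
e_1·v_2 = 0.0000·1 + 0.8944·4 + (-0.4472)·(-1) = 4.0249.
u_2 = v_2 − 4.0249·e_1 = (1.0000, 0.4000, 0.8000).
‖u_2‖ = 1.3416, so e_2 = (0.7454, 0.2981, 0.5963).

e_2 = (0.7454, 0.2981, 0.5963)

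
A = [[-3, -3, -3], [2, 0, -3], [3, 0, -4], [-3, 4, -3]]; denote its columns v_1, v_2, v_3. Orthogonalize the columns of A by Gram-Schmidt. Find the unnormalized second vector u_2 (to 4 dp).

q_1 = v_1/‖v_1‖ = (-3, 2, 3, -3)/5.5678 = (-0.5388, 0.3592, 0.5388, -0.5388).
r_{12} = q_1·v_2 = -0.5388.
u_2 = v_2 + 0.5388·q_1 = (-3.2903, 0.1935, 0.2903, 3.7097).

u_2 = (-3.2903, 0.1935, 0.2903, 3.7097)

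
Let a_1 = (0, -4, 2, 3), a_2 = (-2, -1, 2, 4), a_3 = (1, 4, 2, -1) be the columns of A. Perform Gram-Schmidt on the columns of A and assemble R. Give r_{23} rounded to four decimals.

a_1 = (0, -4, 2, 3); ‖a_1‖ = 5.3852, so q_1 = (0.0000, -0.7428, 0.3714, 0.5571).
q_1·a_2 = 0.0000·(-2) + (-0.7428)·(-1) + 0.3714·2 + 0.5571·4 = 3.7139.
u_2 = a_2 − 3.7139·q_1 = (-2.0000, 1.7586, 0.6207, 1.9310).
‖u_2‖ = 3.3477, so q_2 = (-0.5974, 0.5253, 0.1854, 0.5768).
r_{23} = q_2·a_3 = 1.2979.

r_{23} = 1.2979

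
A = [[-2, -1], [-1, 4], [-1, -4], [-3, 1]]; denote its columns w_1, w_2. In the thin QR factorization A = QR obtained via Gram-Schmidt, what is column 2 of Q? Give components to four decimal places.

e_2 = (-0.1946, 0.6752, -0.6981, 0.1373)

w_1 = (-2, -1, -1, -3); ‖w_1‖ = 3.8730, so e_1 = (-0.5164, -0.2582, -0.2582, -0.7746).
e_1·w_2 = (-0.5164)·(-1) + (-0.2582)·4 + (-0.2582)·(-4) + (-0.7746)·1 = -0.2582.
u_2 = w_2 + 0.2582·e_1 = (-1.1333, 3.9333, -4.0667, 0.8000).
‖u_2‖ = 5.8252, so e_2 = (-0.1946, 0.6752, -0.6981, 0.1373).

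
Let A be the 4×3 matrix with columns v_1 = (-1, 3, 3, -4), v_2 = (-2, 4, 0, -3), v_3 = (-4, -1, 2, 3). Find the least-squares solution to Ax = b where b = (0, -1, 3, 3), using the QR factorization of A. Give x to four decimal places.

x = (0.5051, -0.8181, 0.4812)

e_1 = v_1/‖v_1‖ = (-1, 3, 3, -4)/5.9161 = (-0.1690, 0.5071, 0.5071, -0.6761).
r_{12} = e_1·v_2 = 4.3948.
u_2 = v_2 − 4.3948·e_1 = (-1.2571, 1.7714, -2.2286, -0.0286).
‖u_2‖ = 3.1122, so e_2 = (-0.4039, 0.5692, -0.7161, -0.0092).
r_{13} = e_1·v_3 = -0.8452; r_{23} = e_2·v_3 = -0.4131.
u_3 = v_3 + 0.8452·e_1 + 0.4131·e_2 = (-4.3097, -0.3363, 2.1327, 2.4248).
‖u_3‖ = 5.3958, so e_3 = (-0.7987, -0.0623, 0.3953, 0.4494).
Qᵀb = (-1.0142, -2.7450, 2.5962).
Back-substitute: x_3 = 2.5962/5.3958 = 0.4812.
x_2 = (-2.7450 + 0.4131·0.4812)/3.1122 = -0.8181.
x_1 = (-1.0142 − 4.3948·(-0.8181) + 0.8452·0.4812)/5.9161 = 0.5051.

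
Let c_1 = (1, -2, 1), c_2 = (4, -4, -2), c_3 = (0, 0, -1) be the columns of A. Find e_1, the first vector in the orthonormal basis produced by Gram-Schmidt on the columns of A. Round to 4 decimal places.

c_1 = (1, -2, 1); ‖c_1‖ = 2.4495, so e_1 = (0.4082, -0.8165, 0.4082).

e_1 = (0.4082, -0.8165, 0.4082)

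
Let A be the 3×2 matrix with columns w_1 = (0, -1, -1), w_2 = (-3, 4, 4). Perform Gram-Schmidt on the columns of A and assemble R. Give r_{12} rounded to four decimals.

w_1 = (0, -1, -1); ‖w_1‖ = 1.4142, so q_1 = (0.0000, -0.7071, -0.7071).
r_{12} = q_1·w_2 = -5.6569.

r_{12} = -5.6569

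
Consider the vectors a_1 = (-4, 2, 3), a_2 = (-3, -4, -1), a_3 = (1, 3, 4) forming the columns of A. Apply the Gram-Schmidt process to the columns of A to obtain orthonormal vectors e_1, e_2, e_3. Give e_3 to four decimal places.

a_1 = (-4, 2, 3); ‖a_1‖ = 5.3852, so e_1 = (-0.7428, 0.3714, 0.5571).
e_1·a_2 = (-0.7428)·(-3) + 0.3714·(-4) + 0.5571·(-1) = 0.1857.
u_2 = a_2 − 0.1857·e_1 = (-2.8621, -4.0690, -1.1034).
‖u_2‖ = 5.0956, so e_2 = (-0.5617, -0.7985, -0.2165).
e_1·a_3 = (-0.7428)·1 + 0.3714·3 + 0.5571·4 = 2.5997; e_2·a_3 = (-0.5617)·1 + (-0.7985)·3 + (-0.2165)·4 = -3.8234.
u_3 = a_3 − 2.5997·e_1 + 3.8234·e_2 = (0.7835, -1.0186, 1.7238).
‖u_3‖ = 2.1501, so e_3 = (0.3644, -0.4737, 0.8017).

e_3 = (0.3644, -0.4737, 0.8017)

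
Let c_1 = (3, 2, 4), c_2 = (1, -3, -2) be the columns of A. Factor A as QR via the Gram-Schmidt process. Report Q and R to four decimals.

Q = [[0.5571, 0.6820], [0.3714, -0.7150], [0.7428, -0.1540]], R = [[5.3852, -2.0426], [0.0000, 3.1349]]

c_1 = (3, 2, 4); ‖c_1‖ = 5.3852, so e_1 = (0.5571, 0.3714, 0.7428).
e_1·c_2 = 0.5571·1 + 0.3714·(-3) + 0.7428·(-2) = -2.0426.
u_2 = c_2 + 2.0426·e_1 = (2.1379, -2.2414, -0.4828).
‖u_2‖ = 3.1349, so e_2 = (0.6820, -0.7150, -0.1540).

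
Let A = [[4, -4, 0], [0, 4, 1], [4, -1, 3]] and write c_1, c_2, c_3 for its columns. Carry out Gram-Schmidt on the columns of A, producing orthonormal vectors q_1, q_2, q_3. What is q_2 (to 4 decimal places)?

q_1 = c_1/‖c_1‖ = (4, 0, 4)/5.6569 = (0.7071, 0.0000, 0.7071).
r_{12} = q_1·c_2 = -3.5355.
u_2 = c_2 + 3.5355·q_1 = (-1.5000, 4.0000, 1.5000).
‖u_2‖ = 4.5277, so q_2 = (-0.3313, 0.8835, 0.3313).

q_2 = (-0.3313, 0.8835, 0.3313)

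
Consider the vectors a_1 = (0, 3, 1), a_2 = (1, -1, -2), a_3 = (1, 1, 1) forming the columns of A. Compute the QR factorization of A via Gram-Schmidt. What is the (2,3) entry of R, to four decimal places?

a_1 = (0, 3, 1); ‖a_1‖ = 3.1623, so e_1 = (0.0000, 0.9487, 0.3162).
e_1·a_2 = 0.0000·1 + 0.9487·(-1) + 0.3162·(-2) = -1.5811.
u_2 = a_2 + 1.5811·e_1 = (1.0000, 0.5000, -1.5000).
‖u_2‖ = 1.8708, so e_2 = (0.5345, 0.2673, -0.8018).
r_{23} = e_2·a_3 = 0.0000.

r_{23} = 0.0000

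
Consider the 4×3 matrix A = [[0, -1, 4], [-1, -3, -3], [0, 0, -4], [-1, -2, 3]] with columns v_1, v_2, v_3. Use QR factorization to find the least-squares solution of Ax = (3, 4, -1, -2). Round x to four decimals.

q_1 = v_1/‖v_1‖ = (0, -1, 0, -1)/1.4142 = (0.0000, -0.7071, 0.0000, -0.7071).
r_{12} = q_1·v_2 = 3.5355.
u_2 = v_2 − 3.5355·q_1 = (-1.0000, -0.5000, 0.0000, 0.5000).
‖u_2‖ = 1.2247, so q_2 = (-0.8165, -0.4082, 0.0000, 0.4082).
r_{13} = q_1·v_3 = 0.0000; r_{23} = q_2·v_3 = -0.8165.
u_3 = v_3 + 0.0000·q_1 + 0.8165·q_2 = (3.3333, -3.3333, -4.0000, 3.3333).
‖u_3‖ = 7.0238, so q_3 = (0.4746, -0.4746, -0.5695, 0.4746).
Qᵀb = (-1.4142, -4.8990, -0.8542).
Back-substitute: x_3 = -0.8542/7.0238 = -0.1216.
x_2 = (-4.8990 + 0.8165·(-0.1216))/1.2247 = -4.0811.
x_1 = (-1.4142 − 3.5355·(-4.0811) + 0.0000·(-0.1216))/1.4142 = 9.2027.

x = (9.2027, -4.0811, -0.1216)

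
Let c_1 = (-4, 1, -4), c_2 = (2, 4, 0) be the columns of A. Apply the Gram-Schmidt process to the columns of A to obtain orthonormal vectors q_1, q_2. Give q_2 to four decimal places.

q_2 = (0.3430, 0.9329, -0.1098)

q_1 = c_1/‖c_1‖ = (-4, 1, -4)/5.7446 = (-0.6963, 0.1741, -0.6963).
r_{12} = q_1·c_2 = -0.6963.
u_2 = c_2 + 0.6963·q_1 = (1.5152, 4.1212, -0.4848).
‖u_2‖ = 4.4176, so q_2 = (0.3430, 0.9329, -0.1098).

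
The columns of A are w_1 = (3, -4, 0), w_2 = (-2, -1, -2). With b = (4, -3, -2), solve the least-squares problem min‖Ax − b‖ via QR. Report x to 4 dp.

x = (0.9683, 0.1041)

q_1 = w_1/‖w_1‖ = (3, -4, 0)/5.0000 = (0.6000, -0.8000, 0.0000).
r_{12} = q_1·w_2 = -0.4000.
u_2 = w_2 + 0.4000·q_1 = (-1.7600, -1.3200, -2.0000).
‖u_2‖ = 2.9732, so q_2 = (-0.5920, -0.4440, -0.6727).
Qᵀb = (4.8000, 0.3094).
Back-substitute: x_2 = 0.3094/2.9732 = 0.1041.
x_1 = (4.8000 + 0.4000·0.1041)/5.0000 = 0.9683.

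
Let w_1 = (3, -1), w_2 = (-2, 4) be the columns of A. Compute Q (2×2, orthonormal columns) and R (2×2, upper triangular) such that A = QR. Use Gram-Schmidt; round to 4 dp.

Q = [[0.9487, 0.3162], [-0.3162, 0.9487]], R = [[3.1623, -3.1623], [0.0000, 3.1623]]

q_1 = w_1/‖w_1‖ = (3, -1)/3.1623 = (0.9487, -0.3162).
r_{12} = q_1·w_2 = -3.1623.
u_2 = w_2 + 3.1623·q_1 = (1.0000, 3.0000).
‖u_2‖ = 3.1623, so q_2 = (0.3162, 0.9487).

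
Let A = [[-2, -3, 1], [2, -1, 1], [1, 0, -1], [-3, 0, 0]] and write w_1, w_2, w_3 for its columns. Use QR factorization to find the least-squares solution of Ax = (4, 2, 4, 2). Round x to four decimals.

e_1 = w_1/‖w_1‖ = (-2, 2, 1, -3)/4.2426 = (-0.4714, 0.4714, 0.2357, -0.7071).
r_{12} = e_1·w_2 = 0.9428.
u_2 = w_2 − 0.9428·e_1 = (-2.5556, -1.4444, -0.2222, 0.6667).
‖u_2‖ = 3.0185, so e_2 = (-0.8466, -0.4785, -0.0736, 0.2209).
r_{13} = e_1·w_3 = -0.2357; r_{23} = e_2·w_3 = -1.2516.
u_3 = w_3 + 0.2357·e_1 + 1.2516·e_2 = (-0.1707, 0.5122, -1.0366, 0.1098).
‖u_3‖ = 1.1739, so e_3 = (-0.1454, 0.4363, -0.8830, 0.0935).
Qᵀb = (-1.4142, -4.1964, -3.0542).
Back-substitute: x_3 = -3.0542/1.1739 = -2.6018.
x_2 = (-4.1964 + 1.2516·(-2.6018))/3.0185 = -2.4690.
x_1 = (-1.4142 − 0.9428·(-2.4690) + 0.2357·(-2.6018))/4.2426 = 0.0708.

x = (0.0708, -2.4690, -2.6018)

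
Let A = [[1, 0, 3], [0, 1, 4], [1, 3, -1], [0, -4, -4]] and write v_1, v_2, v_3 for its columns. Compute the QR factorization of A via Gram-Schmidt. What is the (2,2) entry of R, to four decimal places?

r_{22} = 4.6368

v_1 = (1, 0, 1, 0); ‖v_1‖ = 1.4142, so e_1 = (0.7071, 0.0000, 0.7071, 0.0000).
e_1·v_2 = 0.7071·0 + 0.0000·1 + 0.7071·3 + 0.0000·(-4) = 2.1213.
u_2 = v_2 − 2.1213·e_1 = (-1.5000, 1.0000, 1.5000, -4.0000).
r_{22} = ‖u_2‖ = 4.6368.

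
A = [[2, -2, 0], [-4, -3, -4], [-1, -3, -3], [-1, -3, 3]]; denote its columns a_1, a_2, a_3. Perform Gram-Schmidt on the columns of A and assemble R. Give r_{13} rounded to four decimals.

r_{13} = 3.4112

a_1 = (2, -4, -1, -1); ‖a_1‖ = 4.6904, so q_1 = (0.4264, -0.8528, -0.2132, -0.2132).
r_{13} = q_1·a_3 = 3.4112.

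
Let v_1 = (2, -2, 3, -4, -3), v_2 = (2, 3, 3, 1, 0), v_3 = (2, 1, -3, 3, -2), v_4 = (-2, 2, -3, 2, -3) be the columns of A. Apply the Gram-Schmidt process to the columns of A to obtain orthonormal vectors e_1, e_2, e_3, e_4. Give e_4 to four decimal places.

v_1 = (2, -2, 3, -4, -3); ‖v_1‖ = 6.4807, so e_1 = (0.3086, -0.3086, 0.4629, -0.6172, -0.4629).
e_1·v_2 = 0.3086·2 + (-0.3086)·3 + 0.4629·3 + (-0.6172)·1 + (-0.4629)·0 = 0.4629.
u_2 = v_2 − 0.4629·e_1 = (1.8571, 3.1429, 2.7857, 1.2857, 0.2143).
‖u_2‖ = 4.7734, so e_2 = (0.3891, 0.6584, 0.5836, 0.2693, 0.0449).
e_1·v_3 = 0.3086·2 + (-0.3086)·1 + 0.4629·(-3) + (-0.6172)·3 + (-0.4629)·(-2) = -2.0059; e_2·v_3 = 0.3891·2 + 0.6584·1 + 0.5836·(-3) + 0.2693·3 + 0.0449·(-2) = 0.4040.
u_3 = v_3 + 2.0059·e_1 − 0.4040·e_2 = (2.4619, 0.1149, -2.3072, 1.6531, -2.9467).
‖u_3‖ = 4.7763, so e_3 = (0.5154, 0.0241, -0.4831, 0.3461, -0.6169).
e_1·v_4 = 0.3086·(-2) + (-0.3086)·2 + 0.4629·(-3) + (-0.6172)·2 + (-0.4629)·(-3) = -2.4689; e_2·v_4 = 0.3891·(-2) + 0.6584·2 + 0.5836·(-3) + 0.2693·2 + 0.0449·(-3) = -0.8080; e_3·v_4 = 0.5154·(-2) + 0.0241·2 + (-0.4831)·(-3) + 0.3461·2 + (-0.6169)·(-3) = 3.0095.
u_4 = v_4 + 2.4689·e_1 + 0.8080·e_2 − 3.0095·e_3 = (-2.4749, 1.6977, 0.0682, -0.3477, -2.2499).
‖u_4‖ = 3.7676, so e_4 = (-0.6569, 0.4506, 0.0181, -0.0923, -0.5972).

e_4 = (-0.6569, 0.4506, 0.0181, -0.0923, -0.5972)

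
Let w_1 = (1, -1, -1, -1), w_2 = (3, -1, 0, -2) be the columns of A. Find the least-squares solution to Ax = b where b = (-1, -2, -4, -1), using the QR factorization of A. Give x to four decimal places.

x = (3.9000, -1.6000)

e_1 = w_1/‖w_1‖ = (1, -1, -1, -1)/2.0000 = (0.5000, -0.5000, -0.5000, -0.5000).
r_{12} = e_1·w_2 = 3.0000.
u_2 = w_2 − 3.0000·e_1 = (1.5000, 0.5000, 1.5000, -0.5000).
‖u_2‖ = 2.2361, so e_2 = (0.6708, 0.2236, 0.6708, -0.2236).
Qᵀb = (3.0000, -3.5777).
Back-substitute: x_2 = -3.5777/2.2361 = -1.6000.
x_1 = (3.0000 − 3.0000·(-1.6000))/2.0000 = 3.9000.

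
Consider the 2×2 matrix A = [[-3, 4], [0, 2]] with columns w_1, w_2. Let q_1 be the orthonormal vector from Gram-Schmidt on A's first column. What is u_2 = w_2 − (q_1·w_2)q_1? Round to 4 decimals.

u_2 = (0.0000, 2.0000)

q_1 = w_1/‖w_1‖ = (-3, 0)/3.0000 = (-1.0000, 0.0000).
r_{12} = q_1·w_2 = -4.0000.
u_2 = w_2 + 4.0000·q_1 = (0.0000, 2.0000).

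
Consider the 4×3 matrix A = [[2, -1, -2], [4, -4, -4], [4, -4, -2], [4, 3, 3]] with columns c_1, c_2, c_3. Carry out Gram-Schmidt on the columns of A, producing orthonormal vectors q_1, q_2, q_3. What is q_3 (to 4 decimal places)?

q_1 = c_1/‖c_1‖ = (2, 4, 4, 4)/7.2111 = (0.2774, 0.5547, 0.5547, 0.5547).
r_{12} = q_1·c_2 = -3.0509.
u_2 = c_2 + 3.0509·q_1 = (-0.1538, -2.3077, -2.3077, 4.6923).
‖u_2‖ = 5.7177, so q_2 = (-0.0269, -0.4036, -0.4036, 0.8207).
r_{13} = q_1·c_3 = -2.2188; r_{23} = q_2·c_3 = 4.9374.
u_3 = c_3 + 2.2188·q_1 − 4.9374·q_2 = (-1.2518, -0.7765, 1.2235, 0.1788).
‖u_3‖ = 1.9232, so q_3 = (-0.6509, -0.4037, 0.6362, 0.0930).

q_3 = (-0.6509, -0.4037, 0.6362, 0.0930)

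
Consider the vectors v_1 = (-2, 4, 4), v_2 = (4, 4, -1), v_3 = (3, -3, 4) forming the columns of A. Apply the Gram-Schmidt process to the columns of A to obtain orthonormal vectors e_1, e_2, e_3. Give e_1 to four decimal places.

v_1 = (-2, 4, 4); ‖v_1‖ = 6.0000, so e_1 = (-0.3333, 0.6667, 0.6667).

e_1 = (-0.3333, 0.6667, 0.6667)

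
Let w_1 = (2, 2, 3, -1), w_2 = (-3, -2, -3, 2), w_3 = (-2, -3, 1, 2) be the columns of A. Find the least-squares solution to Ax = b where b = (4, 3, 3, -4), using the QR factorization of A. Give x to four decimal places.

x = (-0.8095, -1.8571, -0.2857)

e_1 = w_1/‖w_1‖ = (2, 2, 3, -1)/4.2426 = (0.4714, 0.4714, 0.7071, -0.2357).
r_{12} = e_1·w_2 = -4.9497.
u_2 = w_2 + 4.9497·e_1 = (-0.6667, 0.3333, 0.5000, 0.8333).
‖u_2‖ = 1.2247, so e_2 = (-0.5443, 0.2722, 0.4082, 0.6804).
r_{13} = e_1·w_3 = -2.1213; r_{23} = e_2·w_3 = 2.0412.
u_3 = w_3 + 2.1213·e_1 − 2.0412·e_2 = (0.1111, -2.5556, 1.6667, 0.1111).
‖u_3‖ = 3.0551, so e_3 = (0.0364, -0.8365, 0.5455, 0.0364).
Qᵀb = (6.3640, -2.8577, -0.8729).
Back-substitute: x_3 = -0.8729/3.0551 = -0.2857.
x_2 = (-2.8577 − 2.0412·(-0.2857))/1.2247 = -1.8571.
x_1 = (6.3640 + 4.9497·(-1.8571) + 2.1213·(-0.2857))/4.2426 = -0.8095.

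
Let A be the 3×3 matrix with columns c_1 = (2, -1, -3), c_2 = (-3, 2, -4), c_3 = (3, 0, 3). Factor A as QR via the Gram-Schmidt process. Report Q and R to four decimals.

c_1 = (2, -1, -3); ‖c_1‖ = 3.7417, so e_1 = (0.5345, -0.2673, -0.8018).
e_1·c_2 = 0.5345·(-3) + (-0.2673)·2 + (-0.8018)·(-4) = 1.0690.
u_2 = c_2 − 1.0690·e_1 = (-3.5714, 2.2857, -3.1429).
‖u_2‖ = 5.2780, so e_2 = (-0.6767, 0.4331, -0.5955).
e_1·c_3 = 0.5345·3 + (-0.2673)·0 + (-0.8018)·3 = -0.8018; e_2·c_3 = (-0.6767)·3 + 0.4331·0 + (-0.5955)·3 = -3.8164.
u_3 = c_3 + 0.8018·e_1 + 3.8164·e_2 = (0.8462, 1.4385, 0.0846).
‖u_3‖ = 1.6710, so e_3 = (0.5064, 0.8608, 0.0506).

Q = [[0.5345, -0.6767, 0.5064], [-0.2673, 0.4331, 0.8608], [-0.8018, -0.5955, 0.0506]], R = [[3.7417, 1.0690, -0.8018], [0.0000, 5.2780, -3.8164], [0.0000, 0.0000, 1.6710]]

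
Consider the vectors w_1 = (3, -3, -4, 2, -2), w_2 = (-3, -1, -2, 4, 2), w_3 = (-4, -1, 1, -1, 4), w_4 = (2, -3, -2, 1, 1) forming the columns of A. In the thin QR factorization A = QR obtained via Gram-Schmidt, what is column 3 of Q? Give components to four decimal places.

e_3 = (-0.1326, -0.6632, -0.1146, -0.5568, 0.4684)

w_1 = (3, -3, -4, 2, -2); ‖w_1‖ = 6.4807, so e_1 = (0.4629, -0.4629, -0.6172, 0.3086, -0.3086).
e_1·w_2 = 0.4629·(-3) + (-0.4629)·(-1) + (-0.6172)·(-2) + 0.3086·4 + (-0.3086)·2 = 0.9258.
u_2 = w_2 − 0.9258·e_1 = (-3.4286, -0.5714, -1.4286, 3.7143, 2.2857).
‖u_2‖ = 5.7570, so e_2 = (-0.5956, -0.0993, -0.2481, 0.6452, 0.3970).
e_1·w_3 = 0.4629·(-4) + (-0.4629)·(-1) + (-0.6172)·1 + 0.3086·(-1) + (-0.3086)·4 = -3.5490; e_2·w_3 = (-0.5956)·(-4) + (-0.0993)·(-1) + (-0.2481)·1 + 0.6452·(-1) + 0.3970·4 = 3.1763.
u_3 = w_3 + 3.5490·e_1 − 3.1763·e_2 = (-0.4655, -2.3276, -0.4023, -1.9540, 1.6437).
‖u_3‖ = 3.5094, so e_3 = (-0.1326, -0.6632, -0.1146, -0.5568, 0.4684).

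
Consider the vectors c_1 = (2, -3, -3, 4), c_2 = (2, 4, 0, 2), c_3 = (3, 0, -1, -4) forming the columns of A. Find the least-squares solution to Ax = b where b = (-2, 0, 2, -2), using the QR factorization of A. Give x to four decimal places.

x = (-0.5036, -0.3469, -0.1623)

c_1 = (2, -3, -3, 4); ‖c_1‖ = 6.1644, so e_1 = (0.3244, -0.4867, -0.4867, 0.6489).
e_1·c_2 = 0.3244·2 + (-0.4867)·4 + (-0.4867)·0 + 0.6489·2 = 0.0000.
u_2 = c_2 + 0.0000·e_1 = (2.0000, 4.0000, 0.0000, 2.0000).
‖u_2‖ = 4.8990, so e_2 = (0.4082, 0.8165, 0.0000, 0.4082).
e_1·c_3 = 0.3244·3 + (-0.4867)·0 + (-0.4867)·(-1) + 0.6489·(-4) = -1.1355; e_2·c_3 = 0.4082·3 + 0.8165·0 + 0.0000·(-1) + 0.4082·(-4) = -0.4082.
u_3 = c_3 + 1.1355·e_1 + 0.4082·e_2 = (3.5351, -0.2193, -1.5526, -3.0965).
‖u_3‖ = 4.9542, so e_3 = (0.7136, -0.0443, -0.3134, -0.6250).
Qᵀb = (-2.9200, -1.6330, -0.8039).
Back-substitute: x_3 = -0.8039/4.9542 = -0.1623.
x_2 = (-1.6330 + 0.4082·(-0.1623))/4.8990 = -0.3469.
x_1 = (-2.9200 + 0.0000·(-0.3469) + 1.1355·(-0.1623))/6.1644 = -0.5036.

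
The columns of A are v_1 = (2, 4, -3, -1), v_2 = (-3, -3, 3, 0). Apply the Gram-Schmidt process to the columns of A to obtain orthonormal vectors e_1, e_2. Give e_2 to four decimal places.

e_2 = (-0.7303, 0.3651, 0.1826, -0.5477)

v_1 = (2, 4, -3, -1); ‖v_1‖ = 5.4772, so e_1 = (0.3651, 0.7303, -0.5477, -0.1826).
e_1·v_2 = 0.3651·(-3) + 0.7303·(-3) + (-0.5477)·3 + (-0.1826)·0 = -4.9295.
u_2 = v_2 + 4.9295·e_1 = (-1.2000, 0.6000, 0.3000, -0.9000).
‖u_2‖ = 1.6432, so e_2 = (-0.7303, 0.3651, 0.1826, -0.5477).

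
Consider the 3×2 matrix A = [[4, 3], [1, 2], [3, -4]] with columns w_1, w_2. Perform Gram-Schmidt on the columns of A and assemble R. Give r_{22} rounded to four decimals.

r_{22} = 5.3709

w_1 = (4, 1, 3); ‖w_1‖ = 5.0990, so q_1 = (0.7845, 0.1961, 0.5883).
q_1·w_2 = 0.7845·3 + 0.1961·2 + 0.5883·(-4) = 0.3922.
u_2 = w_2 − 0.3922·q_1 = (2.6923, 1.9231, -4.2308).
r_{22} = ‖u_2‖ = 5.3709.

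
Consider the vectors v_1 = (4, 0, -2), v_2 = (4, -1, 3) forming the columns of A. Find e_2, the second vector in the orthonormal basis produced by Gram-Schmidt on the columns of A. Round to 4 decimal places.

e_2 = (0.4364, -0.2182, 0.8729)

e_1 = v_1/‖v_1‖ = (4, 0, -2)/4.4721 = (0.8944, 0.0000, -0.4472).
r_{12} = e_1·v_2 = 2.2361.
u_2 = v_2 − 2.2361·e_1 = (2.0000, -1.0000, 4.0000).
‖u_2‖ = 4.5826, so e_2 = (0.4364, -0.2182, 0.8729).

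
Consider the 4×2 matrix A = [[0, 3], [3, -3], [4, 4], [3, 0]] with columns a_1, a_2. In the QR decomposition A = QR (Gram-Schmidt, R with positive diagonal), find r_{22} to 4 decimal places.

r_{22} = 5.7060

q_1 = a_1/‖a_1‖ = (0, 3, 4, 3)/5.8310 = (0.0000, 0.5145, 0.6860, 0.5145).
r_{12} = q_1·a_2 = 1.2005.
u_2 = a_2 − 1.2005·q_1 = (3.0000, -3.6176, 3.1765, -0.6176).
r_{22} = ‖u_2‖ = 5.7060.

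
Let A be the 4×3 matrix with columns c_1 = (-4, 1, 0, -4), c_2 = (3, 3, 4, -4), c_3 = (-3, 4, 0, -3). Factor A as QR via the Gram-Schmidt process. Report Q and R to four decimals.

c_1 = (-4, 1, 0, -4); ‖c_1‖ = 5.7446, so e_1 = (-0.6963, 0.1741, 0.0000, -0.6963).
e_1·c_2 = (-0.6963)·3 + 0.1741·3 + 0.0000·4 + (-0.6963)·(-4) = 1.2185.
u_2 = c_2 − 1.2185·e_1 = (3.8485, 2.7879, 4.0000, -3.1515).
‖u_2‖ = 6.9653, so e_2 = (0.5525, 0.4003, 0.5743, -0.4525).
e_1·c_3 = (-0.6963)·(-3) + 0.1741·4 + 0.0000·0 + (-0.6963)·(-3) = 4.8742; e_2·c_3 = 0.5525·(-3) + 0.4003·4 + 0.5743·0 + (-0.4525)·(-3) = 1.3008.
u_3 = c_3 − 4.8742·e_1 − 1.3008·e_2 = (-0.3248, 2.6309, -0.7470, 0.9825).
‖u_3‖ = 2.9241, so e_3 = (-0.1111, 0.8997, -0.2555, 0.3360).

Q = [[-0.6963, 0.5525, -0.1111], [0.1741, 0.4003, 0.8997], [0.0000, 0.5743, -0.2555], [-0.6963, -0.4525, 0.3360]], R = [[5.7446, 1.2185, 4.8742], [0.0000, 6.9653, 1.3008], [0.0000, 0.0000, 2.9241]]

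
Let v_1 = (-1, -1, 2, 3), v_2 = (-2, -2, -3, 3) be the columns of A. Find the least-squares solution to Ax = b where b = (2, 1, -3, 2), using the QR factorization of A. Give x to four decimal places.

v_1 = (-1, -1, 2, 3); ‖v_1‖ = 3.8730, so q_1 = (-0.2582, -0.2582, 0.5164, 0.7746).
q_1·v_2 = (-0.2582)·(-2) + (-0.2582)·(-2) + 0.5164·(-3) + 0.7746·3 = 1.8074.
u_2 = v_2 − 1.8074·q_1 = (-1.5333, -1.5333, -3.9333, 1.6000).
‖u_2‖ = 4.7679, so q_2 = (-0.3216, -0.3216, -0.8250, 0.3356).
Qᵀb = (-0.7746, 2.1812).
Back-substitute: x_2 = 2.1812/4.7679 = 0.4575.
x_1 = (-0.7746 − 1.8074·0.4575)/3.8730 = -0.4135.

x = (-0.4135, 0.4575)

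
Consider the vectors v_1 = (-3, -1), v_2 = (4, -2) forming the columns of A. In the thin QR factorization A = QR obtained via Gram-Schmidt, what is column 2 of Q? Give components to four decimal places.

q_2 = (0.3162, -0.9487)

v_1 = (-3, -1); ‖v_1‖ = 3.1623, so q_1 = (-0.9487, -0.3162).
q_1·v_2 = (-0.9487)·4 + (-0.3162)·(-2) = -3.1623.
u_2 = v_2 + 3.1623·q_1 = (1.0000, -3.0000).
‖u_2‖ = 3.1623, so q_2 = (0.3162, -0.9487).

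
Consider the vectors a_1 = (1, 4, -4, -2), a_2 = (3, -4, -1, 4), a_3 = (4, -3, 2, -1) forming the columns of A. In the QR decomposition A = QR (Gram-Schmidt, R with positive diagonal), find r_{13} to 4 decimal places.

e_1 = a_1/‖a_1‖ = (1, 4, -4, -2)/6.0828 = (0.1644, 0.6576, -0.6576, -0.3288).
r_{13} = e_1·a_3 = -2.3016.

r_{13} = -2.3016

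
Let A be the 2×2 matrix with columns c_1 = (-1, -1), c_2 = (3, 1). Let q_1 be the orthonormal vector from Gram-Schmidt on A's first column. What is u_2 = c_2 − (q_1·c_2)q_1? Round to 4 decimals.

c_1 = (-1, -1); ‖c_1‖ = 1.4142, so q_1 = (-0.7071, -0.7071).
q_1·c_2 = (-0.7071)·3 + (-0.7071)·1 = -2.8284.
u_2 = c_2 + 2.8284·q_1 = (1.0000, -1.0000).

u_2 = (1.0000, -1.0000)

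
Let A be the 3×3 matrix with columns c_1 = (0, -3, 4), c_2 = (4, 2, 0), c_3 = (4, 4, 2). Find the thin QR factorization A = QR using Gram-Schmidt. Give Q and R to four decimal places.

c_1 = (0, -3, 4); ‖c_1‖ = 5.0000, so e_1 = (0.0000, -0.6000, 0.8000).
e_1·c_2 = 0.0000·4 + (-0.6000)·2 + 0.8000·0 = -1.2000.
u_2 = c_2 + 1.2000·e_1 = (4.0000, 1.2800, 0.9600).
‖u_2‖ = 4.3081, so e_2 = (0.9285, 0.2971, 0.2228).
e_1·c_3 = 0.0000·4 + (-0.6000)·4 + 0.8000·2 = -0.8000; e_2·c_3 = 0.9285·4 + 0.2971·4 + 0.2228·2 = 5.3480.
u_3 = c_3 + 0.8000·e_1 − 5.3480·e_2 = (-0.9655, 1.9310, 1.4483).
‖u_3‖ = 2.5997, so e_3 = (-0.3714, 0.7428, 0.5571).

Q = [[0.0000, 0.9285, -0.3714], [-0.6000, 0.2971, 0.7428], [0.8000, 0.2228, 0.5571]], R = [[5.0000, -1.2000, -0.8000], [0.0000, 4.3081, 5.3480], [0.0000, 0.0000, 2.5997]]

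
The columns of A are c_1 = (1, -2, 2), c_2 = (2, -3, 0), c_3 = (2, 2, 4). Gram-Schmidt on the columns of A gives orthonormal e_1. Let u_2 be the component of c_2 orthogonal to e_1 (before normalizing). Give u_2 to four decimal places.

u_2 = (1.1111, -1.2222, -1.7778)

c_1 = (1, -2, 2); ‖c_1‖ = 3.0000, so e_1 = (0.3333, -0.6667, 0.6667).
e_1·c_2 = 0.3333·2 + (-0.6667)·(-3) + 0.6667·0 = 2.6667.
u_2 = c_2 − 2.6667·e_1 = (1.1111, -1.2222, -1.7778).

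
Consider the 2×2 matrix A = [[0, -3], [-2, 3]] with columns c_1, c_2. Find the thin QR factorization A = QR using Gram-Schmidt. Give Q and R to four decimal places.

c_1 = (0, -2); ‖c_1‖ = 2.0000, so q_1 = (0.0000, -1.0000).
q_1·c_2 = 0.0000·(-3) + (-1.0000)·3 = -3.0000.
u_2 = c_2 + 3.0000·q_1 = (-3.0000, 0.0000).
‖u_2‖ = 3.0000, so q_2 = (-1.0000, 0.0000).

Q = [[0.0000, -1.0000], [-1.0000, 0.0000]], R = [[2.0000, -3.0000], [0.0000, 3.0000]]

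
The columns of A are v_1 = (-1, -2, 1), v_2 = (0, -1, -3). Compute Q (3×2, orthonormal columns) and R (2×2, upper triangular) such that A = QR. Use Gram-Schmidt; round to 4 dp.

Q = [[-0.4082, -0.0531], [-0.8165, -0.4252], [0.4082, -0.9035]], R = [[2.4495, -0.4082], [0.0000, 3.1358]]

e_1 = v_1/‖v_1‖ = (-1, -2, 1)/2.4495 = (-0.4082, -0.8165, 0.4082).
r_{12} = e_1·v_2 = -0.4082.
u_2 = v_2 + 0.4082·e_1 = (-0.1667, -1.3333, -2.8333).
‖u_2‖ = 3.1358, so e_2 = (-0.0531, -0.4252, -0.9035).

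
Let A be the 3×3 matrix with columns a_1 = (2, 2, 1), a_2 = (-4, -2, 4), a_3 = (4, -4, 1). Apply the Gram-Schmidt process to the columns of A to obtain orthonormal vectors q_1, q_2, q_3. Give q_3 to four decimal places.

q_1 = a_1/‖a_1‖ = (2, 2, 1)/3.0000 = (0.6667, 0.6667, 0.3333).
r_{12} = q_1·a_2 = -2.6667.
u_2 = a_2 + 2.6667·q_1 = (-2.2222, -0.2222, 4.8889).
‖u_2‖ = 5.3748, so q_2 = (-0.4134, -0.0413, 0.9096).
r_{13} = q_1·a_3 = 0.3333; r_{23} = q_2·a_3 = -0.5788.
u_3 = a_3 − 0.3333·q_1 + 0.5788·q_2 = (3.5385, -4.2462, 1.4154).
‖u_3‖ = 5.7056, so q_3 = (0.6202, -0.7442, 0.2481).

q_3 = (0.6202, -0.7442, 0.2481)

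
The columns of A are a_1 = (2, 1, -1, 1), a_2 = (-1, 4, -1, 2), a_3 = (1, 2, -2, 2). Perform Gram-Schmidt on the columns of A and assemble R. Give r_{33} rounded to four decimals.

r_{33} = 0.9883

a_1 = (2, 1, -1, 1); ‖a_1‖ = 2.6458, so e_1 = (0.7559, 0.3780, -0.3780, 0.3780).
e_1·a_2 = 0.7559·(-1) + 0.3780·4 + (-0.3780)·(-1) + 0.3780·2 = 1.8898.
u_2 = a_2 − 1.8898·e_1 = (-2.4286, 3.2857, -0.2857, 1.2857).
‖u_2‖ = 4.2929, so e_2 = (-0.5657, 0.7654, -0.0666, 0.2995).
e_1·a_3 = 0.7559·1 + 0.3780·2 + (-0.3780)·(-2) + 0.3780·2 = 3.0237; e_2·a_3 = (-0.5657)·1 + 0.7654·2 + (-0.0666)·(-2) + 0.2995·2 = 1.6972.
u_3 = a_3 − 3.0237·e_1 − 1.6972·e_2 = (-0.3256, -0.4419, -0.7442, 0.3488).
r_{33} = ‖u_3‖ = 0.9883.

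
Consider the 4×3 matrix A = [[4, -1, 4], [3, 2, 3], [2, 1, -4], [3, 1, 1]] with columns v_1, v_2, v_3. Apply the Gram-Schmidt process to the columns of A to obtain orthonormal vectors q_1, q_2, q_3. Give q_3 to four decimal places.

v_1 = (4, 3, 2, 3); ‖v_1‖ = 6.1644, so q_1 = (0.6489, 0.4867, 0.3244, 0.4867).
q_1·v_2 = 0.6489·(-1) + 0.4867·2 + 0.3244·1 + 0.4867·1 = 1.1355.
u_2 = v_2 − 1.1355·q_1 = (-1.7368, 1.4474, 0.6316, 0.4474).
‖u_2‖ = 2.3897, so q_2 = (-0.7268, 0.6057, 0.2643, 0.1872).
q_1·v_3 = 0.6489·4 + 0.4867·3 + 0.3244·(-4) + 0.4867·1 = 3.2444; q_2·v_3 = (-0.7268)·4 + 0.6057·3 + 0.2643·(-4) + 0.1872·1 = -1.9602.
u_3 = v_3 − 3.2444·q_1 + 1.9602·q_2 = (0.4700, 2.6083, -4.5346, -0.2120).
‖u_3‖ = 5.2566, so q_3 = (0.0894, 0.4962, -0.8626, -0.0403).

q_3 = (0.0894, 0.4962, -0.8626, -0.0403)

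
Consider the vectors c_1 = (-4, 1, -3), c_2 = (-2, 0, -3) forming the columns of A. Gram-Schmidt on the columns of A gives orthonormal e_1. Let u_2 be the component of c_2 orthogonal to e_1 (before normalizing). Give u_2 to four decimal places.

u_2 = (0.6154, -0.6538, -1.0385)

e_1 = c_1/‖c_1‖ = (-4, 1, -3)/5.0990 = (-0.7845, 0.1961, -0.5883).
r_{12} = e_1·c_2 = 3.3340.
u_2 = c_2 − 3.3340·e_1 = (0.6154, -0.6538, -1.0385).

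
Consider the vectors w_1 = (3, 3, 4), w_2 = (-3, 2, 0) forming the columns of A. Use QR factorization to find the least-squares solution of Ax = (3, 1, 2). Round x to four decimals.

x = (0.5520, -0.4111)

w_1 = (3, 3, 4); ‖w_1‖ = 5.8310, so e_1 = (0.5145, 0.5145, 0.6860).
e_1·w_2 = 0.5145·(-3) + 0.5145·2 + 0.6860·0 = -0.5145.
u_2 = w_2 + 0.5145·e_1 = (-2.7353, 2.2647, 0.3529).
‖u_2‖ = 3.5687, so e_2 = (-0.7665, 0.6346, 0.0989).
Qᵀb = (3.4300, -1.4670).
Back-substitute: x_2 = -1.4670/3.5687 = -0.4111.
x_1 = (3.4300 + 0.5145·(-0.4111))/5.8310 = 0.5520.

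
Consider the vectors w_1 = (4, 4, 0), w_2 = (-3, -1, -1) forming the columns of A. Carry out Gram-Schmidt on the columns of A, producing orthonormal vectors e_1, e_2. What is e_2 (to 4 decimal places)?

e_2 = (-0.5774, 0.5774, -0.5774)

e_1 = w_1/‖w_1‖ = (4, 4, 0)/5.6569 = (0.7071, 0.7071, 0.0000).
r_{12} = e_1·w_2 = -2.8284.
u_2 = w_2 + 2.8284·e_1 = (-1.0000, 1.0000, -1.0000).
‖u_2‖ = 1.7321, so e_2 = (-0.5774, 0.5774, -0.5774).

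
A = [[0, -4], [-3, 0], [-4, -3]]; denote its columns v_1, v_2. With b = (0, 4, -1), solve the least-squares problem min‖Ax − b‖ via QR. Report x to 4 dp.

x = (-0.4906, 0.3555)

v_1 = (0, -3, -4); ‖v_1‖ = 5.0000, so q_1 = (0.0000, -0.6000, -0.8000).
q_1·v_2 = 0.0000·(-4) + (-0.6000)·0 + (-0.8000)·(-3) = 2.4000.
u_2 = v_2 − 2.4000·q_1 = (-4.0000, 1.4400, -1.0800).
‖u_2‖ = 4.3863, so q_2 = (-0.9119, 0.3283, -0.2462).
Qᵀb = (-1.6000, 1.5594).
Back-substitute: x_2 = 1.5594/4.3863 = 0.3555.
x_1 = (-1.6000 − 2.4000·0.3555)/5.0000 = -0.4906.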